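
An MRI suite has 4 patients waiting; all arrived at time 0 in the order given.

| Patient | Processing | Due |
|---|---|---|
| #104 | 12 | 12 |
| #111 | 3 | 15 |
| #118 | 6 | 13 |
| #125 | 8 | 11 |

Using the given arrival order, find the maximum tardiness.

FIFO (arrival order): #104 #111 #118 #125.
#104: 0→12, due 12, tardiness 0
#111: 12→15, due 15, tardiness 0
#118: 15→21, due 13, tardiness 8
#125: 21→29, due 11, tardiness 18
Maximum = 18.

18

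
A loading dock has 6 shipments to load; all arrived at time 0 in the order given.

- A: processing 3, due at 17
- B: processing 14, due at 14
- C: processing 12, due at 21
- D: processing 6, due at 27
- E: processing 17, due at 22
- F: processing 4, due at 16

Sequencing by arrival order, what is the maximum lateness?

FIFO (arrival order): A B C D E F.
A: 0→3, due 17, lateness -14
B: 3→17, due 14, lateness 3
C: 17→29, due 21, lateness 8
D: 29→35, due 27, lateness 8
E: 35→52, due 22, lateness 30
F: 52→56, due 16, lateness 40
Maximum = 40.

40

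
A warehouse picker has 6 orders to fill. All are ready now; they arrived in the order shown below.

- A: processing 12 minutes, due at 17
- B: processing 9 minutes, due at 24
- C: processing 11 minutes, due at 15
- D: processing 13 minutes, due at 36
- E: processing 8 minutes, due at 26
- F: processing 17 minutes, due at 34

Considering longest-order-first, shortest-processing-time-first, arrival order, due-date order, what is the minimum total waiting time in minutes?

146

LPT (decreasing processing time): F D A C B E.
F: waits 0, runs 0→17
D: waits 17, runs 17→30
A: waits 30, runs 30→42
C: waits 42, runs 42→53
B: waits 53, runs 53→62
E: waits 62, runs 62→70
Sum = 0+17+30+42+53+62 = 204.
SPT (increasing processing time): E B C A D F.
E: waits 0, runs 0→8
B: waits 8, runs 8→17
C: waits 17, runs 17→28
A: waits 28, runs 28→40
D: waits 40, runs 40→53
F: waits 53, runs 53→70
Sum = 0+8+17+28+40+53 = 146.
FIFO (arrival order): A B C D E F.
A: waits 0, runs 0→12
B: waits 12, runs 12→21
C: waits 21, runs 21→32
D: waits 32, runs 32→45
E: waits 45, runs 45→53
F: waits 53, runs 53→70
Sum = 0+12+21+32+45+53 = 163.
EDD (increasing due date): C A B E F D.
C: waits 0, runs 0→11
A: waits 11, runs 11→23
B: waits 23, runs 23→32
E: waits 32, runs 32→40
F: waits 40, runs 40→57
D: waits 57, runs 57→70
Sum = 0+11+23+32+40+57 = 163.
LPT 204, SPT 146, FIFO 163, EDD 163 → minimum 146.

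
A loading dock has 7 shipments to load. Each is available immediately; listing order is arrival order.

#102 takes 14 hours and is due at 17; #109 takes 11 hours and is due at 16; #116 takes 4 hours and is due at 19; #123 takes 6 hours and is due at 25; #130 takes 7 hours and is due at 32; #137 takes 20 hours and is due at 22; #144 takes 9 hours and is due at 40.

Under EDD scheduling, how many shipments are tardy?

EDD (increasing due date): #109 #102 #116 #137 #123 #130 #144.
#109: 0→11, due 16, tardiness 0
#102: 11→25, due 17, tardiness 8
#116: 25→29, due 19, tardiness 10
#137: 29→49, due 22, tardiness 27
#123: 49→55, due 25, tardiness 30
#130: 55→62, due 32, tardiness 30
#144: 62→71, due 40, tardiness 31
Late shipments: 6.

6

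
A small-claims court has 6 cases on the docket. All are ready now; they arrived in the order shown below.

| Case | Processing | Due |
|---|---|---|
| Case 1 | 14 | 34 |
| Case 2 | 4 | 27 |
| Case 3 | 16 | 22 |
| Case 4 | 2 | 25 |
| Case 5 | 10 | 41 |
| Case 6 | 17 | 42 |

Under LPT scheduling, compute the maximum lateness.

LPT (decreasing processing time): Case 6 Case 3 Case 1 Case 5 Case 2 Case 4.
Case 6: 0→17, due 42, lateness -25
Case 3: 17→33, due 22, lateness 11
Case 1: 33→47, due 34, lateness 13
Case 5: 47→57, due 41, lateness 16
Case 2: 57→61, due 27, lateness 34
Case 4: 61→63, due 25, lateness 38
Maximum = 38.

38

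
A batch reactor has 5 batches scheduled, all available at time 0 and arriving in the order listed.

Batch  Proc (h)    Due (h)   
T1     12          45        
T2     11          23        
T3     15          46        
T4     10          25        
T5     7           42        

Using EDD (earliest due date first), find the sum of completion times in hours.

EDD (increasing due date): T2 T4 T5 T1 T3.
T2: 0→11
T4: 11→21
T5: 21→28
T1: 28→40
T3: 40→55
Sum = 11+21+28+40+55 = 155.

155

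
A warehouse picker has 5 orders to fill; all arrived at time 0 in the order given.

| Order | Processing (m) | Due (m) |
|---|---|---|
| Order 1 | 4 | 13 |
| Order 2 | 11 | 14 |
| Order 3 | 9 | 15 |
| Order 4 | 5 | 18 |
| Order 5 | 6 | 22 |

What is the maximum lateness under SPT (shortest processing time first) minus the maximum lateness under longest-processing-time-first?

SPT (increasing processing time): Order 1 Order 4 Order 5 Order 3 Order 2.
Order 1: 0→4, due 13, lateness -9
Order 4: 4→9, due 18, lateness -9
Order 5: 9→15, due 22, lateness -7
Order 3: 15→24, due 15, lateness 9
Order 2: 24→35, due 14, lateness 21
Maximum = 21.
LPT (decreasing processing time): Order 2 Order 3 Order 5 Order 4 Order 1.
Order 2: 0→11, due 14, lateness -3
Order 3: 11→20, due 15, lateness 5
Order 5: 20→26, due 22, lateness 4
Order 4: 26→31, due 18, lateness 13
Order 1: 31→35, due 13, lateness 22
Maximum = 22.
Difference = 21 − 22 = -1.

-1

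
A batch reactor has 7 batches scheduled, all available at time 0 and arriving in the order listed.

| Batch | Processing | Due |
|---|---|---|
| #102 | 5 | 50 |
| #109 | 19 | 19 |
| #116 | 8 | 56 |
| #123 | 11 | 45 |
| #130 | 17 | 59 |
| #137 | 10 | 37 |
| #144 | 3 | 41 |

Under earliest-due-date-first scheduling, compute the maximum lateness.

14

EDD (increasing due date): #109 #137 #144 #123 #102 #116 #130.
#109: 0→19, due 19, lateness 0
#137: 19→29, due 37, lateness -8
#144: 29→32, due 41, lateness -9
#123: 32→43, due 45, lateness -2
#102: 43→48, due 50, lateness -2
#116: 48→56, due 56, lateness 0
#130: 56→73, due 59, lateness 14
Maximum = 14.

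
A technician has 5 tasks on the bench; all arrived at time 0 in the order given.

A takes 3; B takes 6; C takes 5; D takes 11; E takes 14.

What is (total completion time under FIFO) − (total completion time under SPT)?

1

FIFO (arrival order): A B C D E.
A: 0→3
B: 3→9
C: 9→14
D: 14→25
E: 25→39
Sum = 3+9+14+25+39 = 90.
SPT (increasing processing time): A C B D E.
A: 0→3
C: 3→8
B: 8→14
D: 14→25
E: 25→39
Sum = 3+8+14+25+39 = 89.
Difference = 90 − 89 = 1.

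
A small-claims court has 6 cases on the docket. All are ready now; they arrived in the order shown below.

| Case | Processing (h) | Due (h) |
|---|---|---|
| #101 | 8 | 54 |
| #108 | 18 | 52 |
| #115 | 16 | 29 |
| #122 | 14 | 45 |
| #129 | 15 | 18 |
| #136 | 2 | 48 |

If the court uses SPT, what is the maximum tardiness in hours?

26

SPT (increasing processing time): #136 #101 #122 #129 #115 #108.
#136: 0→2, due 48, tardiness 0
#101: 2→10, due 54, tardiness 0
#122: 10→24, due 45, tardiness 0
#129: 24→39, due 18, tardiness 21
#115: 39→55, due 29, tardiness 26
#108: 55→73, due 52, tardiness 21
Maximum = 26.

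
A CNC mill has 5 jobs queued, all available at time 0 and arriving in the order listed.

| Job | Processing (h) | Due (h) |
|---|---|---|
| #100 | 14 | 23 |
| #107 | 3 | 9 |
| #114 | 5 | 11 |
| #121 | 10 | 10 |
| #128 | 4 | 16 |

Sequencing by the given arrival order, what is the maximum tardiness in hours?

FIFO (arrival order): #100 #107 #114 #121 #128.
#100: 0→14, due 23, tardiness 0
#107: 14→17, due 9, tardiness 8
#114: 17→22, due 11, tardiness 11
#121: 22→32, due 10, tardiness 22
#128: 32→36, due 16, tardiness 20
Maximum = 22.

22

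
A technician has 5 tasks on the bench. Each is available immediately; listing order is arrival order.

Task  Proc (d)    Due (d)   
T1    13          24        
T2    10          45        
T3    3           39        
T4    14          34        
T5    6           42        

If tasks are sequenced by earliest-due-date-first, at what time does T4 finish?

EDD (increasing due date): T1 T4 T3 T5 T2.
T1: 0→13
T4: 13→27

27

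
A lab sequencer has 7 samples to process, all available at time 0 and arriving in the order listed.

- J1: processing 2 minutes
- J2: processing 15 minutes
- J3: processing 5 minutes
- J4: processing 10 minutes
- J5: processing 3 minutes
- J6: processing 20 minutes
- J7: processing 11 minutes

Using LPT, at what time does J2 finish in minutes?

35

LPT (decreasing processing time): J6 J2 J7 J4 J3 J5 J1.
J6: 0→20
J2: 20→35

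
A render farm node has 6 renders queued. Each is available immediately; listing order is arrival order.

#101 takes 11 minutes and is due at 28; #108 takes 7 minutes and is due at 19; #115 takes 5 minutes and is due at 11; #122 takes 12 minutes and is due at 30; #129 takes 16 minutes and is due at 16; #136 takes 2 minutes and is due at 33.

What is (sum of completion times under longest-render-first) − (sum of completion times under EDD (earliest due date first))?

LPT (decreasing processing time): #129 #122 #101 #108 #115 #136.
#129: 0→16
#122: 16→28
#101: 28→39
#108: 39→46
#115: 46→51
#136: 51→53
Sum = 16+28+39+46+51+53 = 233.
EDD (increasing due date): #115 #129 #108 #101 #122 #136.
#115: 0→5
#129: 5→21
#108: 21→28
#101: 28→39
#122: 39→51
#136: 51→53
Sum = 5+21+28+39+51+53 = 197.
Difference = 233 − 197 = 36.

36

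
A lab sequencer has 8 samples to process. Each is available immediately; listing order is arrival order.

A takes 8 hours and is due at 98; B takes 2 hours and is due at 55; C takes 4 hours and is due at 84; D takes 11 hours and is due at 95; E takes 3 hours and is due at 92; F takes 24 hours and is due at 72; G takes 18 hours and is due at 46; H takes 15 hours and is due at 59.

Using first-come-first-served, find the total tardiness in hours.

50

FIFO (arrival order): A B C D E F G H.
A: 0→8, due 98, tardiness 0
B: 8→10, due 55, tardiness 0
C: 10→14, due 84, tardiness 0
D: 14→25, due 95, tardiness 0
E: 25→28, due 92, tardiness 0
F: 28→52, due 72, tardiness 0
G: 52→70, due 46, tardiness 24
H: 70→85, due 59, tardiness 26
Sum = 0+0+0+0+0+0+24+26 = 50.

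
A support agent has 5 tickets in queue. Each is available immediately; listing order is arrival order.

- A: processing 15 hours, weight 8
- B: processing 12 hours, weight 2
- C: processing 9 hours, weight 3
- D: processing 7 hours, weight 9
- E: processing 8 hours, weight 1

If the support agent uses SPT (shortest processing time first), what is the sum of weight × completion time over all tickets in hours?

630

SPT (increasing processing time): D E C B A.
D: finishes 7, weight 9, w·C = 63
E: finishes 15, weight 1, w·C = 15
C: finishes 24, weight 3, w·C = 72
B: finishes 36, weight 2, w·C = 72
A: finishes 51, weight 8, w·C = 408
Sum = 63+15+72+72+408 = 630.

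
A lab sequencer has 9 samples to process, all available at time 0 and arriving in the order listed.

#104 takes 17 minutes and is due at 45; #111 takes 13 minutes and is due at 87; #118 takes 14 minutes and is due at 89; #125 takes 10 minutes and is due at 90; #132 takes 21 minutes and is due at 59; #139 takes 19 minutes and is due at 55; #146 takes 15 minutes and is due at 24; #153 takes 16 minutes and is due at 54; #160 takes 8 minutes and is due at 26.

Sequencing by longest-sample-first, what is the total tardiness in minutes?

278

LPT (decreasing processing time): #132 #139 #104 #153 #146 #118 #111 #125 #160.
#132: 0→21, due 59, tardiness 0
#139: 21→40, due 55, tardiness 0
#104: 40→57, due 45, tardiness 12
#153: 57→73, due 54, tardiness 19
#146: 73→88, due 24, tardiness 64
#118: 88→102, due 89, tardiness 13
#111: 102→115, due 87, tardiness 28
#125: 115→125, due 90, tardiness 35
#160: 125→133, due 26, tardiness 107
Sum = 0+0+12+19+64+13+28+35+107 = 278.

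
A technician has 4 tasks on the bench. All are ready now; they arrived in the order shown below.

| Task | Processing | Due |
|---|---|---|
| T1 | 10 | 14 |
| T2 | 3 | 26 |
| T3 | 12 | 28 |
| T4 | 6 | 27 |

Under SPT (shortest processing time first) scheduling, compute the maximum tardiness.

5

SPT (increasing processing time): T2 T4 T1 T3.
T2: 0→3, due 26, tardiness 0
T4: 3→9, due 27, tardiness 0
T1: 9→19, due 14, tardiness 5
T3: 19→31, due 28, tardiness 3
Maximum = 5.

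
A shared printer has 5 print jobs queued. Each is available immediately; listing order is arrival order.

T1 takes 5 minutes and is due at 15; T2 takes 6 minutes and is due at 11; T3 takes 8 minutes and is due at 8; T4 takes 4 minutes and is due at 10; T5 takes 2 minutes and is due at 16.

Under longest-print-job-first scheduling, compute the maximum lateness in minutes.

LPT (decreasing processing time): T3 T2 T1 T4 T5.
T3: 0→8, due 8, lateness 0
T2: 8→14, due 11, lateness 3
T1: 14→19, due 15, lateness 4
T4: 19→23, due 10, lateness 13
T5: 23→25, due 16, lateness 9
Maximum = 13.

13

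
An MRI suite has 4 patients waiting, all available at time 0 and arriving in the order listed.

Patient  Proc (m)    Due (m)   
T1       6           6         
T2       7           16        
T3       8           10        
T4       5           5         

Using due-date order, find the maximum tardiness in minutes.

EDD (increasing due date): T4 T1 T3 T2.
T4: 0→5, due 5, tardiness 0
T1: 5→11, due 6, tardiness 5
T3: 11→19, due 10, tardiness 9
T2: 19→26, due 16, tardiness 10
Maximum = 10.

10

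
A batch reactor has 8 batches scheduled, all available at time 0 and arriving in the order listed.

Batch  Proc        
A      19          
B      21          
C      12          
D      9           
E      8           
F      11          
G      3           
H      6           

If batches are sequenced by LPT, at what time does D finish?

72

LPT (decreasing processing time): B A C F D E H G.
B: 0→21
A: 21→40
C: 40→52
F: 52→63
D: 63→72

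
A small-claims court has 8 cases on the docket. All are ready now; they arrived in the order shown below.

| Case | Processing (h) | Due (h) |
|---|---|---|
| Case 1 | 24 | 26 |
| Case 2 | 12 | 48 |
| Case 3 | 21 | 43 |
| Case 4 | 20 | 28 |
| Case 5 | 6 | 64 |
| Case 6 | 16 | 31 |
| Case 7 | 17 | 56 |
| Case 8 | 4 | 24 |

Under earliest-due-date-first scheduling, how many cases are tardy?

7

EDD (increasing due date): Case 8 Case 1 Case 4 Case 6 Case 3 Case 2 Case 7 Case 5.
Case 8: 0→4, due 24, tardiness 0
Case 1: 4→28, due 26, tardiness 2
Case 4: 28→48, due 28, tardiness 20
Case 6: 48→64, due 31, tardiness 33
Case 3: 64→85, due 43, tardiness 42
Case 2: 85→97, due 48, tardiness 49
Case 7: 97→114, due 56, tardiness 58
Case 5: 114→120, due 64, tardiness 56
Late cases: 7.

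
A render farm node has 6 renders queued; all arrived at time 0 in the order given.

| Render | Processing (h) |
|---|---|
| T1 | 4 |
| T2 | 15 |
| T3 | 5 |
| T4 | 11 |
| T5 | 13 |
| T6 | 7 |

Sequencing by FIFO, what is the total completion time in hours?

185

FIFO (arrival order): T1 T2 T3 T4 T5 T6.
T1: 0→4
T2: 4→19
T3: 19→24
T4: 24→35
T5: 35→48
T6: 48→55
Sum = 4+19+24+35+48+55 = 185.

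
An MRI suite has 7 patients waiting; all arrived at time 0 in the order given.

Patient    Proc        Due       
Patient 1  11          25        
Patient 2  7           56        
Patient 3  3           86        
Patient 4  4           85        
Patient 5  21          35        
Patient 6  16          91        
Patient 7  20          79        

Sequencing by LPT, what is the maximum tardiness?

LPT (decreasing processing time): Patient 5 Patient 7 Patient 6 Patient 1 Patient 2 Patient 4 Patient 3.
Patient 5: 0→21, due 35, tardiness 0
Patient 7: 21→41, due 79, tardiness 0
Patient 6: 41→57, due 91, tardiness 0
Patient 1: 57→68, due 25, tardiness 43
Patient 2: 68→75, due 56, tardiness 19
Patient 4: 75→79, due 85, tardiness 0
Patient 3: 79→82, due 86, tardiness 0
Maximum = 43.

43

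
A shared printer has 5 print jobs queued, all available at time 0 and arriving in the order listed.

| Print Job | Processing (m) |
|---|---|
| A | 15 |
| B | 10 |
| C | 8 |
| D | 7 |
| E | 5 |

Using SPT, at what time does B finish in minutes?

30

SPT (increasing processing time): E D C B A.
E: 0→5
D: 5→12
C: 12→20
B: 20→30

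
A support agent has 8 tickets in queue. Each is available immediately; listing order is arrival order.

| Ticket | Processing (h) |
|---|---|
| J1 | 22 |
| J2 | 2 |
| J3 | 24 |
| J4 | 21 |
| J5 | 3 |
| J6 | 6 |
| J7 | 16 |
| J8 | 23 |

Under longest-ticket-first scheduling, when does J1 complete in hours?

LPT (decreasing processing time): J3 J8 J1 J4 J7 J6 J5 J2.
J3: 0→24
J8: 24→47
J1: 47→69

69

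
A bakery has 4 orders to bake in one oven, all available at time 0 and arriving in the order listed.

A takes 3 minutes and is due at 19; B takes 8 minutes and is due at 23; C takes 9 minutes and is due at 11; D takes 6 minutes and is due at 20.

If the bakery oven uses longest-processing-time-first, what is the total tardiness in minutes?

LPT (decreasing processing time): C B D A.
C: 0→9, due 11, tardiness 0
B: 9→17, due 23, tardiness 0
D: 17→23, due 20, tardiness 3
A: 23→26, due 19, tardiness 7
Sum = 0+0+3+7 = 10.

10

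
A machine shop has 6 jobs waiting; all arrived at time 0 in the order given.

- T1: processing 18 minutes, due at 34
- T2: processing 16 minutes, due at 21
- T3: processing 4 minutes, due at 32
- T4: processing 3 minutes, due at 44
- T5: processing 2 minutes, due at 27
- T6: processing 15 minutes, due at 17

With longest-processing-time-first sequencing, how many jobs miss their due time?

5

LPT (decreasing processing time): T1 T2 T6 T3 T4 T5.
T1: 0→18, due 34, tardiness 0
T2: 18→34, due 21, tardiness 13
T6: 34→49, due 17, tardiness 32
T3: 49→53, due 32, tardiness 21
T4: 53→56, due 44, tardiness 12
T5: 56→58, due 27, tardiness 31
Late jobs: 5.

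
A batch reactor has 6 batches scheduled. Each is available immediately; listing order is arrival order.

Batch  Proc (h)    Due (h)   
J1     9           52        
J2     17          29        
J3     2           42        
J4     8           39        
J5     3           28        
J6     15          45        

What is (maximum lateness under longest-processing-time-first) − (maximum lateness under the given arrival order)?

13

LPT (decreasing processing time): J2 J6 J1 J4 J5 J3.
J2: 0→17, due 29, lateness -12
J6: 17→32, due 45, lateness -13
J1: 32→41, due 52, lateness -11
J4: 41→49, due 39, lateness 10
J5: 49→52, due 28, lateness 24
J3: 52→54, due 42, lateness 12
Maximum = 24.
FIFO (arrival order): J1 J2 J3 J4 J5 J6.
J1: 0→9, due 52, lateness -43
J2: 9→26, due 29, lateness -3
J3: 26→28, due 42, lateness -14
J4: 28→36, due 39, lateness -3
J5: 36→39, due 28, lateness 11
J6: 39→54, due 45, lateness 9
Maximum = 11.
Difference = 24 − 11 = 13.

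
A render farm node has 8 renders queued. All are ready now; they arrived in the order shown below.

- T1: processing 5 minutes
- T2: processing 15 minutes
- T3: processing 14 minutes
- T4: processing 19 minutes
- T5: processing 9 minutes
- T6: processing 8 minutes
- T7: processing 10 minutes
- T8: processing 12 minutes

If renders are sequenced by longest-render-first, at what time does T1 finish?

LPT (decreasing processing time): T4 T2 T3 T8 T7 T5 T6 T1.
T4: 0→19
T2: 19→34
T3: 34→48
T8: 48→60
T7: 60→70
T5: 70→79
T6: 79→87
T1: 87→92

92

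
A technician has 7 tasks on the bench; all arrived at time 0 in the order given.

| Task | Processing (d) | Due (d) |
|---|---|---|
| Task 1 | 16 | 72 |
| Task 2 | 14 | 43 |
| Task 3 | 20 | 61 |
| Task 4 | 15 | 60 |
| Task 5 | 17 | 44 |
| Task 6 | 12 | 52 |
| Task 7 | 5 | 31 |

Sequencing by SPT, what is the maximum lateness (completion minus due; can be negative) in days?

38

SPT (increasing processing time): Task 7 Task 6 Task 2 Task 4 Task 1 Task 5 Task 3.
Task 7: 0→5, due 31, lateness -26
Task 6: 5→17, due 52, lateness -35
Task 2: 17→31, due 43, lateness -12
Task 4: 31→46, due 60, lateness -14
Task 1: 46→62, due 72, lateness -10
Task 5: 62→79, due 44, lateness 35
Task 3: 79→99, due 61, lateness 38
Maximum = 38.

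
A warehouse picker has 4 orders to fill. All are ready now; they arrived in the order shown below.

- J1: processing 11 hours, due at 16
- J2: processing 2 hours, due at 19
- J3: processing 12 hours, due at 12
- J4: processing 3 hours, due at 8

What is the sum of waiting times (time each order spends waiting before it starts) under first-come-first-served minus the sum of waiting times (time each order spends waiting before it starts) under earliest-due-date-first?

5

FIFO (arrival order): J1 J2 J3 J4.
J1: waits 0, runs 0→11
J2: waits 11, runs 11→13
J3: waits 13, runs 13→25
J4: waits 25, runs 25→28
Sum = 0+11+13+25 = 49.
EDD (increasing due date): J4 J3 J1 J2.
J4: waits 0, runs 0→3
J3: waits 3, runs 3→15
J1: waits 15, runs 15→26
J2: waits 26, runs 26→28
Sum = 0+3+15+26 = 44.
Difference = 49 − 44 = 5.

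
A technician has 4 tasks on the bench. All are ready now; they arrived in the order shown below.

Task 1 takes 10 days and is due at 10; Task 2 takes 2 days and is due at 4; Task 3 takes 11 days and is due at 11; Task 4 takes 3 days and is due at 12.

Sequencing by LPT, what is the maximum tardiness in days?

LPT (decreasing processing time): Task 3 Task 1 Task 4 Task 2.
Task 3: 0→11, due 11, tardiness 0
Task 1: 11→21, due 10, tardiness 11
Task 4: 21→24, due 12, tardiness 12
Task 2: 24→26, due 4, tardiness 22
Maximum = 22.

22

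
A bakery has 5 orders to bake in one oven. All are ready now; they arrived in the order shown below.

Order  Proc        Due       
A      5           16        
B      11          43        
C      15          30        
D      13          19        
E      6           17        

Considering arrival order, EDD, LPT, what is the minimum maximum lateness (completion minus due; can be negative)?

9

FIFO (arrival order): A B C D E.
A: 0→5, due 16, lateness -11
B: 5→16, due 43, lateness -27
C: 16→31, due 30, lateness 1
D: 31→44, due 19, lateness 25
E: 44→50, due 17, lateness 33
Maximum = 33.
EDD (increasing due date): A E D C B.
A: 0→5, due 16, lateness -11
E: 5→11, due 17, lateness -6
D: 11→24, due 19, lateness 5
C: 24→39, due 30, lateness 9
B: 39→50, due 43, lateness 7
Maximum = 9.
LPT (decreasing processing time): C D B E A.
C: 0→15, due 30, lateness -15
D: 15→28, due 19, lateness 9
B: 28→39, due 43, lateness -4
E: 39→45, due 17, lateness 28
A: 45→50, due 16, lateness 34
Maximum = 34.
FIFO 33, EDD 9, LPT 34 → minimum 9.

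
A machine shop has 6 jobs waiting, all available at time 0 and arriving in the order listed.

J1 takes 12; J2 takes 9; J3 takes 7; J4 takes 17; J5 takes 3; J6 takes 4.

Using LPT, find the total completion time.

230

LPT (decreasing processing time): J4 J1 J2 J3 J6 J5.
J4: 0→17
J1: 17→29
J2: 29→38
J3: 38→45
J6: 45→49
J5: 49→52
Sum = 17+29+38+45+49+52 = 230.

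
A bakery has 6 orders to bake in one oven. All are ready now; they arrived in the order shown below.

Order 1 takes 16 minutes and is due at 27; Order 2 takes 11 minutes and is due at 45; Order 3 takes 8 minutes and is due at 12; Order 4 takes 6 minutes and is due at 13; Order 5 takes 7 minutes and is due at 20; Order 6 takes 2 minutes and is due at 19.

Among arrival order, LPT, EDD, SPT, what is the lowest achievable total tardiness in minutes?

21

FIFO (arrival order): Order 1 Order 2 Order 3 Order 4 Order 5 Order 6.
Order 1: 0→16, due 27, tardiness 0
Order 2: 16→27, due 45, tardiness 0
Order 3: 27→35, due 12, tardiness 23
Order 4: 35→41, due 13, tardiness 28
Order 5: 41→48, due 20, tardiness 28
Order 6: 48→50, due 19, tardiness 31
Sum = 0+0+23+28+28+31 = 110.
LPT (decreasing processing time): Order 1 Order 2 Order 3 Order 5 Order 4 Order 6.
Order 1: 0→16, due 27, tardiness 0
Order 2: 16→27, due 45, tardiness 0
Order 3: 27→35, due 12, tardiness 23
Order 5: 35→42, due 20, tardiness 22
Order 4: 42→48, due 13, tardiness 35
Order 6: 48→50, due 19, tardiness 31
Sum = 0+0+23+22+35+31 = 111.
EDD (increasing due date): Order 3 Order 4 Order 6 Order 5 Order 1 Order 2.
Order 3: 0→8, due 12, tardiness 0
Order 4: 8→14, due 13, tardiness 1
Order 6: 14→16, due 19, tardiness 0
Order 5: 16→23, due 20, tardiness 3
Order 1: 23→39, due 27, tardiness 12
Order 2: 39→50, due 45, tardiness 5
Sum = 0+1+0+3+12+5 = 21.
SPT (increasing processing time): Order 6 Order 4 Order 5 Order 3 Order 2 Order 1.
Order 6: 0→2, due 19, tardiness 0
Order 4: 2→8, due 13, tardiness 0
Order 5: 8→15, due 20, tardiness 0
Order 3: 15→23, due 12, tardiness 11
Order 2: 23→34, due 45, tardiness 0
Order 1: 34→50, due 27, tardiness 23
Sum = 0+0+0+11+0+23 = 34.
FIFO 110, LPT 111, EDD 21, SPT 34 → minimum 21.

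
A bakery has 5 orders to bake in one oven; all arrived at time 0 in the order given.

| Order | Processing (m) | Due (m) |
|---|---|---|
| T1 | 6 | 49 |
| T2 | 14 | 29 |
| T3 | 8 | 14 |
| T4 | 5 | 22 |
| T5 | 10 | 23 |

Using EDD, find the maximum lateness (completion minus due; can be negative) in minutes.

8

EDD (increasing due date): T3 T4 T5 T2 T1.
T3: 0→8, due 14, lateness -6
T4: 8→13, due 22, lateness -9
T5: 13→23, due 23, lateness 0
T2: 23→37, due 29, lateness 8
T1: 37→43, due 49, lateness -6
Maximum = 8.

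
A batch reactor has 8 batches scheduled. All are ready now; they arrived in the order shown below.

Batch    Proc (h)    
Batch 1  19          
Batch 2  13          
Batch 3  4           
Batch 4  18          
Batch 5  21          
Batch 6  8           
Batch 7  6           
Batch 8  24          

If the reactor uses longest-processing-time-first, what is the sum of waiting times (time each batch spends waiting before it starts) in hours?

LPT (decreasing processing time): Batch 8 Batch 5 Batch 1 Batch 4 Batch 2 Batch 6 Batch 7 Batch 3.
Batch 8: waits 0, runs 0→24
Batch 5: waits 24, runs 24→45
Batch 1: waits 45, runs 45→64
Batch 4: waits 64, runs 64→82
Batch 2: waits 82, runs 82→95
Batch 6: waits 95, runs 95→103
Batch 7: waits 103, runs 103→109
Batch 3: waits 109, runs 109→113
Sum = 0+24+45+64+82+95+103+109 = 522.

522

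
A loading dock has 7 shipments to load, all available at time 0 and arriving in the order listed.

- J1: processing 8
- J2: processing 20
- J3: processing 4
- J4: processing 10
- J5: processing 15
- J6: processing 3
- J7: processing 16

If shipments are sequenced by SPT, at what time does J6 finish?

3

SPT (increasing processing time): J6 J3 J1 J4 J5 J7 J2.
J6: 0→3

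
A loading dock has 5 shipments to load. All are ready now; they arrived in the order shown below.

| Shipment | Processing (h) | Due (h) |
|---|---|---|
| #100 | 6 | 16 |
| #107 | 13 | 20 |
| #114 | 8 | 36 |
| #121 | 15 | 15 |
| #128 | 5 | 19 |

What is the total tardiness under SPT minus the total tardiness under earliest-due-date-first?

2

SPT (increasing processing time): #128 #100 #114 #107 #121.
#128: 0→5, due 19, tardiness 0
#100: 5→11, due 16, tardiness 0
#114: 11→19, due 36, tardiness 0
#107: 19→32, due 20, tardiness 12
#121: 32→47, due 15, tardiness 32
Sum = 0+0+0+12+32 = 44.
EDD (increasing due date): #121 #100 #128 #107 #114.
#121: 0→15, due 15, tardiness 0
#100: 15→21, due 16, tardiness 5
#128: 21→26, due 19, tardiness 7
#107: 26→39, due 20, tardiness 19
#114: 39→47, due 36, tardiness 11
Sum = 0+5+7+19+11 = 42.
Difference = 44 − 42 = 2.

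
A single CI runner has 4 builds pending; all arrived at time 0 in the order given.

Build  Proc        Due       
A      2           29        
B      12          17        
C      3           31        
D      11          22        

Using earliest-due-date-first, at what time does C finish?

28

EDD (increasing due date): B D A C.
B: 0→12
D: 12→23
A: 23→25
C: 25→28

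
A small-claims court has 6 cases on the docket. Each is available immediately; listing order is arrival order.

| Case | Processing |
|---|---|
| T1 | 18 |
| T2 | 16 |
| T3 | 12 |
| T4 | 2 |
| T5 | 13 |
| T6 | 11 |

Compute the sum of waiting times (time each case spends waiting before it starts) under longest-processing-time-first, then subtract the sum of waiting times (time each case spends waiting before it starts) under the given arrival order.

21

LPT (decreasing processing time): T1 T2 T5 T3 T6 T4.
T1: waits 0, runs 0→18
T2: waits 18, runs 18→34
T5: waits 34, runs 34→47
T3: waits 47, runs 47→59
T6: waits 59, runs 59→70
T4: waits 70, runs 70→72
Sum = 0+18+34+47+59+70 = 228.
FIFO (arrival order): T1 T2 T3 T4 T5 T6.
T1: waits 0, runs 0→18
T2: waits 18, runs 18→34
T3: waits 34, runs 34→46
T4: waits 46, runs 46→48
T5: waits 48, runs 48→61
T6: waits 61, runs 61→72
Sum = 0+18+34+46+48+61 = 207.
Difference = 228 − 207 = 21.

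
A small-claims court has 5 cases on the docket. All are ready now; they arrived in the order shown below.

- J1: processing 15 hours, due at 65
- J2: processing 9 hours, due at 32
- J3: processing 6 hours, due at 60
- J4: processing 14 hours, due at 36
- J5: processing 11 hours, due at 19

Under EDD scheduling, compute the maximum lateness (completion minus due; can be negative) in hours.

EDD (increasing due date): J5 J2 J4 J3 J1.
J5: 0→11, due 19, lateness -8
J2: 11→20, due 32, lateness -12
J4: 20→34, due 36, lateness -2
J3: 34→40, due 60, lateness -20
J1: 40→55, due 65, lateness -10
Maximum = -2.

-2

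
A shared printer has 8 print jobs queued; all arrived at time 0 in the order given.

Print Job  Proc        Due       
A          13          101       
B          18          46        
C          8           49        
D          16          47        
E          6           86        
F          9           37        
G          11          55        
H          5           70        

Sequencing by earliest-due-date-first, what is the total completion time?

EDD (increasing due date): F B D C G H E A.
F: 0→9
B: 9→27
D: 27→43
C: 43→51
G: 51→62
H: 62→67
E: 67→73
A: 73→86
Sum = 9+27+43+51+62+67+73+86 = 418.

418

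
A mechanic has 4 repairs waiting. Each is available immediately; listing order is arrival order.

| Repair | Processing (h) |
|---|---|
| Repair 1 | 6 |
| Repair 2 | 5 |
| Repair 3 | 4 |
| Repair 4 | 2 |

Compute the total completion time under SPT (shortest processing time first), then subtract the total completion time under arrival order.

SPT (increasing processing time): Repair 4 Repair 3 Repair 2 Repair 1.
Repair 4: 0→2
Repair 3: 2→6
Repair 2: 6→11
Repair 1: 11→17
Sum = 2+6+11+17 = 36.
FIFO (arrival order): Repair 1 Repair 2 Repair 3 Repair 4.
Repair 1: 0→6
Repair 2: 6→11
Repair 3: 11→15
Repair 4: 15→17
Sum = 6+11+15+17 = 49.
Difference = 36 − 49 = -13.

-13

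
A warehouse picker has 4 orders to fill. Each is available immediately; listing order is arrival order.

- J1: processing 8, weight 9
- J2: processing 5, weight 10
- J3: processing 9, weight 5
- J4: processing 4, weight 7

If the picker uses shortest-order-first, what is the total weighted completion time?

401

SPT (increasing processing time): J4 J2 J1 J3.
J4: finishes 4, weight 7, w·C = 28
J2: finishes 9, weight 10, w·C = 90
J1: finishes 17, weight 9, w·C = 153
J3: finishes 26, weight 5, w·C = 130
Sum = 28+90+153+130 = 401.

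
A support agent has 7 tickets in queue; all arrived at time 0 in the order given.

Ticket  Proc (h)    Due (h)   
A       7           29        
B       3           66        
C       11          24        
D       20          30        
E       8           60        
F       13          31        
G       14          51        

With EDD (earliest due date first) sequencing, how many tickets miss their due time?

EDD (increasing due date): C A D F G E B.
C: 0→11, due 24, tardiness 0
A: 11→18, due 29, tardiness 0
D: 18→38, due 30, tardiness 8
F: 38→51, due 31, tardiness 20
G: 51→65, due 51, tardiness 14
E: 65→73, due 60, tardiness 13
B: 73→76, due 66, tardiness 10
Late tickets: 5.

5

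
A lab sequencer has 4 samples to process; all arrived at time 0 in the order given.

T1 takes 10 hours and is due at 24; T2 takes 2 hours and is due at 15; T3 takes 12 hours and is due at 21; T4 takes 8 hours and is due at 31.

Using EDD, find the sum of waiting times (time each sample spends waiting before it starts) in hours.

40

EDD (increasing due date): T2 T3 T1 T4.
T2: waits 0, runs 0→2
T3: waits 2, runs 2→14
T1: waits 14, runs 14→24
T4: waits 24, runs 24→32
Sum = 0+2+14+24 = 40.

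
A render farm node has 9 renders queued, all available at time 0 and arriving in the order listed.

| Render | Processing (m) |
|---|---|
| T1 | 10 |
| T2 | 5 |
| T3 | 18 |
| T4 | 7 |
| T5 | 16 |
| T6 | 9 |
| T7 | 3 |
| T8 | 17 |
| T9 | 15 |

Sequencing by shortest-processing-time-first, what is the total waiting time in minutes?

SPT (increasing processing time): T7 T2 T4 T6 T1 T9 T5 T8 T3.
T7: waits 0, runs 0→3
T2: waits 3, runs 3→8
T4: waits 8, runs 8→15
T6: waits 15, runs 15→24
T1: waits 24, runs 24→34
T9: waits 34, runs 34→49
T5: waits 49, runs 49→65
T8: waits 65, runs 65→82
T3: waits 82, runs 82→100
Sum = 0+3+8+15+24+34+49+65+82 = 280.

280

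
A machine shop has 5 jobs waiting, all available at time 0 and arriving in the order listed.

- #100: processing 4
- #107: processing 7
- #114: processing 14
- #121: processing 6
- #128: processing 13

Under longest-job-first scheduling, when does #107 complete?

34

LPT (decreasing processing time): #114 #128 #107 #121 #100.
#114: 0→14
#128: 14→27
#107: 27→34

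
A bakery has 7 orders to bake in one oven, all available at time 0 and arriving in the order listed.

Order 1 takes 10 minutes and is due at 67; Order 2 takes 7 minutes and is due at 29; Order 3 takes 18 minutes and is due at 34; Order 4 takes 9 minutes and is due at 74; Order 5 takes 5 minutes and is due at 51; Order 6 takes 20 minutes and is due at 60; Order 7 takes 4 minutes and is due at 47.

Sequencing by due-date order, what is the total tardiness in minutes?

EDD (increasing due date): Order 2 Order 3 Order 7 Order 5 Order 6 Order 1 Order 4.
Order 2: 0→7, due 29, tardiness 0
Order 3: 7→25, due 34, tardiness 0
Order 7: 25→29, due 47, tardiness 0
Order 5: 29→34, due 51, tardiness 0
Order 6: 34→54, due 60, tardiness 0
Order 1: 54→64, due 67, tardiness 0
Order 4: 64→73, due 74, tardiness 0
Sum = 0+0+0+0+0+0+0 = 0.

0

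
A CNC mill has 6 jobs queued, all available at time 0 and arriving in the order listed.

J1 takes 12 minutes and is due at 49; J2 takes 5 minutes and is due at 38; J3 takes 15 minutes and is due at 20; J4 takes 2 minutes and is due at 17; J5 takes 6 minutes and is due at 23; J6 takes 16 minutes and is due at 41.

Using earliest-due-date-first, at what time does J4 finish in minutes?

EDD (increasing due date): J4 J3 J5 J2 J6 J1.
J4: 0→2

2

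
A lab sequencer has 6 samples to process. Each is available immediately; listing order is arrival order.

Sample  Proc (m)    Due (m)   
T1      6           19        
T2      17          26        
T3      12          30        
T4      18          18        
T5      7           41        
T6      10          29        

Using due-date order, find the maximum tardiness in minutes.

EDD (increasing due date): T4 T1 T2 T6 T3 T5.
T4: 0→18, due 18, tardiness 0
T1: 18→24, due 19, tardiness 5
T2: 24→41, due 26, tardiness 15
T6: 41→51, due 29, tardiness 22
T3: 51→63, due 30, tardiness 33
T5: 63→70, due 41, tardiness 29
Maximum = 33.

33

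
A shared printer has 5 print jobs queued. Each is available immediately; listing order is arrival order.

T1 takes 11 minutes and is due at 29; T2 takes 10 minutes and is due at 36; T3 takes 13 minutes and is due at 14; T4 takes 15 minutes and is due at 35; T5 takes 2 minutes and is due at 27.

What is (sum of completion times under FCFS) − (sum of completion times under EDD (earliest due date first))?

20

FIFO (arrival order): T1 T2 T3 T4 T5.
T1: 0→11
T2: 11→21
T3: 21→34
T4: 34→49
T5: 49→51
Sum = 11+21+34+49+51 = 166.
EDD (increasing due date): T3 T5 T1 T4 T2.
T3: 0→13
T5: 13→15
T1: 15→26
T4: 26→41
T2: 41→51
Sum = 13+15+26+41+51 = 146.
Difference = 166 − 146 = 20.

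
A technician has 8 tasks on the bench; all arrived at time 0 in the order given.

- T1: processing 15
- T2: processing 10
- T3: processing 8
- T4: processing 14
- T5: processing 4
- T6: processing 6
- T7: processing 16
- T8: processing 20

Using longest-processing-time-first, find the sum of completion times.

512

LPT (decreasing processing time): T8 T7 T1 T4 T2 T3 T6 T5.
T8: 0→20
T7: 20→36
T1: 36→51
T4: 51→65
T2: 65→75
T3: 75→83
T6: 83→89
T5: 89→93
Sum = 20+36+51+65+75+83+89+93 = 512.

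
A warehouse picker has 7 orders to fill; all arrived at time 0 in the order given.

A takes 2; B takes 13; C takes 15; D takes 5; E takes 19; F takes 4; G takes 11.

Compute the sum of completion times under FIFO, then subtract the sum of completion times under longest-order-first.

-94

FIFO (arrival order): A B C D E F G.
A: 0→2
B: 2→15
C: 15→30
D: 30→35
E: 35→54
F: 54→58
G: 58→69
Sum = 2+15+30+35+54+58+69 = 263.
LPT (decreasing processing time): E C B G D F A.
E: 0→19
C: 19→34
B: 34→47
G: 47→58
D: 58→63
F: 63→67
A: 67→69
Sum = 19+34+47+58+63+67+69 = 357.
Difference = 263 − 357 = -94.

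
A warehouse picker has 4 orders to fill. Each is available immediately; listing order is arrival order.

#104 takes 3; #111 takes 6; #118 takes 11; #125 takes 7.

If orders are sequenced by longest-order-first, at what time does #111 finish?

LPT (decreasing processing time): #118 #125 #111 #104.
#118: 0→11
#125: 11→18
#111: 18→24

24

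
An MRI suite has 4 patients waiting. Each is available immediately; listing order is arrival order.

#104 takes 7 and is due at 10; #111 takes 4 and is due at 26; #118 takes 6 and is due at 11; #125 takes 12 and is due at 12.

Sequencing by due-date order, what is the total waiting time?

45

EDD (increasing due date): #104 #118 #125 #111.
#104: waits 0, runs 0→7
#118: waits 7, runs 7→13
#125: waits 13, runs 13→25
#111: waits 25, runs 25→29
Sum = 0+7+13+25 = 45.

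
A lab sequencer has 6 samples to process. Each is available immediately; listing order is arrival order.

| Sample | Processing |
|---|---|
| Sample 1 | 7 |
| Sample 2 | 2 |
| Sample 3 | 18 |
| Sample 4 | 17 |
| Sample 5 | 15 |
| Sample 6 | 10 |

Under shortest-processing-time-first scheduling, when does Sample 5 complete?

SPT (increasing processing time): Sample 2 Sample 1 Sample 6 Sample 5 Sample 4 Sample 3.
Sample 2: 0→2
Sample 1: 2→9
Sample 6: 9→19
Sample 5: 19→34

34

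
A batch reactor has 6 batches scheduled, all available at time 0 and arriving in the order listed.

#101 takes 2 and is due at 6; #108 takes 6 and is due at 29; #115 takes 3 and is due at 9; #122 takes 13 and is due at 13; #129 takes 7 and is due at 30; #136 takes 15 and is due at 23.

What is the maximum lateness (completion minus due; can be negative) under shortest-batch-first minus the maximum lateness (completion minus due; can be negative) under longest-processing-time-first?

SPT (increasing processing time): #101 #115 #108 #129 #122 #136.
#101: 0→2, due 6, lateness -4
#115: 2→5, due 9, lateness -4
#108: 5→11, due 29, lateness -18
#129: 11→18, due 30, lateness -12
#122: 18→31, due 13, lateness 18
#136: 31→46, due 23, lateness 23
Maximum = 23.
LPT (decreasing processing time): #136 #122 #129 #108 #115 #101.
#136: 0→15, due 23, lateness -8
#122: 15→28, due 13, lateness 15
#129: 28→35, due 30, lateness 5
#108: 35→41, due 29, lateness 12
#115: 41→44, due 9, lateness 35
#101: 44→46, due 6, lateness 40
Maximum = 40.
Difference = 23 − 40 = -17.

-17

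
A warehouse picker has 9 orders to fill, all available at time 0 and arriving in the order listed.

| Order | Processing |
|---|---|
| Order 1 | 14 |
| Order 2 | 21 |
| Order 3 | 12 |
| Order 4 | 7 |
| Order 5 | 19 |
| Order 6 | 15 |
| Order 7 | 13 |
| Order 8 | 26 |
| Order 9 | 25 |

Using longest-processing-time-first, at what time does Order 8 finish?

LPT (decreasing processing time): Order 8 Order 9 Order 2 Order 5 Order 6 Order 1 Order 7 Order 3 Order 4.
Order 8: 0→26

26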